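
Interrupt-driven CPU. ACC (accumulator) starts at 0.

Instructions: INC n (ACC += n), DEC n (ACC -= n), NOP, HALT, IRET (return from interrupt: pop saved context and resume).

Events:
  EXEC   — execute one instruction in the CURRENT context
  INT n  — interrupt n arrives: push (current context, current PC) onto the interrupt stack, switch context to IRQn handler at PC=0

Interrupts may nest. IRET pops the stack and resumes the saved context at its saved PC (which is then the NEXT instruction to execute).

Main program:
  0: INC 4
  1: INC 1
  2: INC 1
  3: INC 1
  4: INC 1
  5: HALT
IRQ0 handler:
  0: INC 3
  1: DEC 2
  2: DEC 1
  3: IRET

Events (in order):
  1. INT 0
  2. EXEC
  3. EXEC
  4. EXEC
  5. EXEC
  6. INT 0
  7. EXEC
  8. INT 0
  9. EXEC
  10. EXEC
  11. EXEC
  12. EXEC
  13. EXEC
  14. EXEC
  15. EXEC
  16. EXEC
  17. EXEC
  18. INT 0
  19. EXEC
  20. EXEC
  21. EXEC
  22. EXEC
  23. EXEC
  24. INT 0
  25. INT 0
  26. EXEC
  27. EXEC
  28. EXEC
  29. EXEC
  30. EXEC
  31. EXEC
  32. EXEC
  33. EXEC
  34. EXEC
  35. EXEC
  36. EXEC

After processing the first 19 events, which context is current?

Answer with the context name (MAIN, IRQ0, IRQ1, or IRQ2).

Event 1 (INT 0): INT 0 arrives: push (MAIN, PC=0), enter IRQ0 at PC=0 (depth now 1)
Event 2 (EXEC): [IRQ0] PC=0: INC 3 -> ACC=3
Event 3 (EXEC): [IRQ0] PC=1: DEC 2 -> ACC=1
Event 4 (EXEC): [IRQ0] PC=2: DEC 1 -> ACC=0
Event 5 (EXEC): [IRQ0] PC=3: IRET -> resume MAIN at PC=0 (depth now 0)
Event 6 (INT 0): INT 0 arrives: push (MAIN, PC=0), enter IRQ0 at PC=0 (depth now 1)
Event 7 (EXEC): [IRQ0] PC=0: INC 3 -> ACC=3
Event 8 (INT 0): INT 0 arrives: push (IRQ0, PC=1), enter IRQ0 at PC=0 (depth now 2)
Event 9 (EXEC): [IRQ0] PC=0: INC 3 -> ACC=6
Event 10 (EXEC): [IRQ0] PC=1: DEC 2 -> ACC=4
Event 11 (EXEC): [IRQ0] PC=2: DEC 1 -> ACC=3
Event 12 (EXEC): [IRQ0] PC=3: IRET -> resume IRQ0 at PC=1 (depth now 1)
Event 13 (EXEC): [IRQ0] PC=1: DEC 2 -> ACC=1
Event 14 (EXEC): [IRQ0] PC=2: DEC 1 -> ACC=0
Event 15 (EXEC): [IRQ0] PC=3: IRET -> resume MAIN at PC=0 (depth now 0)
Event 16 (EXEC): [MAIN] PC=0: INC 4 -> ACC=4
Event 17 (EXEC): [MAIN] PC=1: INC 1 -> ACC=5
Event 18 (INT 0): INT 0 arrives: push (MAIN, PC=2), enter IRQ0 at PC=0 (depth now 1)
Event 19 (EXEC): [IRQ0] PC=0: INC 3 -> ACC=8

Answer: IRQ0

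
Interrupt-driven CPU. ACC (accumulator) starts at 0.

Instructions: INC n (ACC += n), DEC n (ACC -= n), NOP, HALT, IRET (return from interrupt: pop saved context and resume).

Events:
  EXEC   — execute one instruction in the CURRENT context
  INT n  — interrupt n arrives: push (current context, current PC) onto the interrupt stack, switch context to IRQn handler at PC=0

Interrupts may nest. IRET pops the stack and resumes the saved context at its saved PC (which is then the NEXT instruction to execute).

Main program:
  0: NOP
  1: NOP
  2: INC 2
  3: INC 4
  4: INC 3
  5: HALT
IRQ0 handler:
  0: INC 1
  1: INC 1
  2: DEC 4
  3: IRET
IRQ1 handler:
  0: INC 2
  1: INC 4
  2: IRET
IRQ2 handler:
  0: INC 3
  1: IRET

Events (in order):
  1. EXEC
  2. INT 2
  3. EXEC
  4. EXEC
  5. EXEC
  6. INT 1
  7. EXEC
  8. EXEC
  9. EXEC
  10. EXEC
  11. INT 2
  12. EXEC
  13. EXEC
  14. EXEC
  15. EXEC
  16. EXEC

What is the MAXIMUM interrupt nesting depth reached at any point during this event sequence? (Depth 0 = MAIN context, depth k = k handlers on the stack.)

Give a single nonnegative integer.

Answer: 1

Derivation:
Event 1 (EXEC): [MAIN] PC=0: NOP [depth=0]
Event 2 (INT 2): INT 2 arrives: push (MAIN, PC=1), enter IRQ2 at PC=0 (depth now 1) [depth=1]
Event 3 (EXEC): [IRQ2] PC=0: INC 3 -> ACC=3 [depth=1]
Event 4 (EXEC): [IRQ2] PC=1: IRET -> resume MAIN at PC=1 (depth now 0) [depth=0]
Event 5 (EXEC): [MAIN] PC=1: NOP [depth=0]
Event 6 (INT 1): INT 1 arrives: push (MAIN, PC=2), enter IRQ1 at PC=0 (depth now 1) [depth=1]
Event 7 (EXEC): [IRQ1] PC=0: INC 2 -> ACC=5 [depth=1]
Event 8 (EXEC): [IRQ1] PC=1: INC 4 -> ACC=9 [depth=1]
Event 9 (EXEC): [IRQ1] PC=2: IRET -> resume MAIN at PC=2 (depth now 0) [depth=0]
Event 10 (EXEC): [MAIN] PC=2: INC 2 -> ACC=11 [depth=0]
Event 11 (INT 2): INT 2 arrives: push (MAIN, PC=3), enter IRQ2 at PC=0 (depth now 1) [depth=1]
Event 12 (EXEC): [IRQ2] PC=0: INC 3 -> ACC=14 [depth=1]
Event 13 (EXEC): [IRQ2] PC=1: IRET -> resume MAIN at PC=3 (depth now 0) [depth=0]
Event 14 (EXEC): [MAIN] PC=3: INC 4 -> ACC=18 [depth=0]
Event 15 (EXEC): [MAIN] PC=4: INC 3 -> ACC=21 [depth=0]
Event 16 (EXEC): [MAIN] PC=5: HALT [depth=0]
Max depth observed: 1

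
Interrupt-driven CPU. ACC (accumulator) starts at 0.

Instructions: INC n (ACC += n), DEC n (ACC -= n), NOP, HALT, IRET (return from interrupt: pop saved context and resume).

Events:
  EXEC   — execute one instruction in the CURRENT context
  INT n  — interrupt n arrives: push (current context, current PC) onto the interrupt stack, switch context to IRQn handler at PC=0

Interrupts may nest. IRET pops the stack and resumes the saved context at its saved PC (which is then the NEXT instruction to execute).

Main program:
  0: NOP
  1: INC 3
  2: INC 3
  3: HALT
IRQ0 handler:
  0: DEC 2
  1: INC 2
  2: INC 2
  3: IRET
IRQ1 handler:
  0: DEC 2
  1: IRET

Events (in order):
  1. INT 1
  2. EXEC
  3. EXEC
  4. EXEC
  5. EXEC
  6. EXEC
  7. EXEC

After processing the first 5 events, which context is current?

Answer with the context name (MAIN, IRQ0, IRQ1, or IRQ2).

Event 1 (INT 1): INT 1 arrives: push (MAIN, PC=0), enter IRQ1 at PC=0 (depth now 1)
Event 2 (EXEC): [IRQ1] PC=0: DEC 2 -> ACC=-2
Event 3 (EXEC): [IRQ1] PC=1: IRET -> resume MAIN at PC=0 (depth now 0)
Event 4 (EXEC): [MAIN] PC=0: NOP
Event 5 (EXEC): [MAIN] PC=1: INC 3 -> ACC=1

Answer: MAIN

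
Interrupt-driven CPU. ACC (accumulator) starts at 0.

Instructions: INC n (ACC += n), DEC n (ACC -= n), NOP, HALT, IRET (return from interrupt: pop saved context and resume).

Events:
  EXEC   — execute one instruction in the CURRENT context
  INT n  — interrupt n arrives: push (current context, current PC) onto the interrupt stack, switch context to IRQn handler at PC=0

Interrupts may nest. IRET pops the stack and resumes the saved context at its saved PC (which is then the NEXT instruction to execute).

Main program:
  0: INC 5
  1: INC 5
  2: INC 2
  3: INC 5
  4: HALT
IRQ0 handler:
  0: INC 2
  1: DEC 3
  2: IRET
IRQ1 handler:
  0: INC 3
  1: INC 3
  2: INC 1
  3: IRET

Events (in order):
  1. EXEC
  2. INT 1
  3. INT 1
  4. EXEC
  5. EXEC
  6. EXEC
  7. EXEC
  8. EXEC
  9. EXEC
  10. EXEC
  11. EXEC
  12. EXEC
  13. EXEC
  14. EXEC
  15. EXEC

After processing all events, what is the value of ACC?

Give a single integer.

Answer: 31

Derivation:
Event 1 (EXEC): [MAIN] PC=0: INC 5 -> ACC=5
Event 2 (INT 1): INT 1 arrives: push (MAIN, PC=1), enter IRQ1 at PC=0 (depth now 1)
Event 3 (INT 1): INT 1 arrives: push (IRQ1, PC=0), enter IRQ1 at PC=0 (depth now 2)
Event 4 (EXEC): [IRQ1] PC=0: INC 3 -> ACC=8
Event 5 (EXEC): [IRQ1] PC=1: INC 3 -> ACC=11
Event 6 (EXEC): [IRQ1] PC=2: INC 1 -> ACC=12
Event 7 (EXEC): [IRQ1] PC=3: IRET -> resume IRQ1 at PC=0 (depth now 1)
Event 8 (EXEC): [IRQ1] PC=0: INC 3 -> ACC=15
Event 9 (EXEC): [IRQ1] PC=1: INC 3 -> ACC=18
Event 10 (EXEC): [IRQ1] PC=2: INC 1 -> ACC=19
Event 11 (EXEC): [IRQ1] PC=3: IRET -> resume MAIN at PC=1 (depth now 0)
Event 12 (EXEC): [MAIN] PC=1: INC 5 -> ACC=24
Event 13 (EXEC): [MAIN] PC=2: INC 2 -> ACC=26
Event 14 (EXEC): [MAIN] PC=3: INC 5 -> ACC=31
Event 15 (EXEC): [MAIN] PC=4: HALT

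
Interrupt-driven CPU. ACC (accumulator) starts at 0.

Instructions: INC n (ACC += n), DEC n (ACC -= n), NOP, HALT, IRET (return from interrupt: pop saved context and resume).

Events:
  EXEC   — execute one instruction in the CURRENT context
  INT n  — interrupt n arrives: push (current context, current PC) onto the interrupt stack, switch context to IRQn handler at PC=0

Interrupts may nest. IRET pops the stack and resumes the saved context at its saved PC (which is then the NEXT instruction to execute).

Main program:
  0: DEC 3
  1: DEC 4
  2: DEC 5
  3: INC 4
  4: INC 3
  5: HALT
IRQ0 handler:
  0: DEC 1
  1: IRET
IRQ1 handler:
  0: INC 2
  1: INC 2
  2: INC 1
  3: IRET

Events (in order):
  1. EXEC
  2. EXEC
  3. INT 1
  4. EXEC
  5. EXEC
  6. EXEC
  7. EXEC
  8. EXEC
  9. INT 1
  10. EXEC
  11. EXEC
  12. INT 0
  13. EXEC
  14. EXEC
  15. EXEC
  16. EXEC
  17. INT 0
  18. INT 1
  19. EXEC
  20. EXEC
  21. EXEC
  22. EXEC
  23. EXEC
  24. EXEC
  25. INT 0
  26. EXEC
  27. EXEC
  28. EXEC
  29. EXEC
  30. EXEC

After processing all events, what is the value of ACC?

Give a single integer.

Event 1 (EXEC): [MAIN] PC=0: DEC 3 -> ACC=-3
Event 2 (EXEC): [MAIN] PC=1: DEC 4 -> ACC=-7
Event 3 (INT 1): INT 1 arrives: push (MAIN, PC=2), enter IRQ1 at PC=0 (depth now 1)
Event 4 (EXEC): [IRQ1] PC=0: INC 2 -> ACC=-5
Event 5 (EXEC): [IRQ1] PC=1: INC 2 -> ACC=-3
Event 6 (EXEC): [IRQ1] PC=2: INC 1 -> ACC=-2
Event 7 (EXEC): [IRQ1] PC=3: IRET -> resume MAIN at PC=2 (depth now 0)
Event 8 (EXEC): [MAIN] PC=2: DEC 5 -> ACC=-7
Event 9 (INT 1): INT 1 arrives: push (MAIN, PC=3), enter IRQ1 at PC=0 (depth now 1)
Event 10 (EXEC): [IRQ1] PC=0: INC 2 -> ACC=-5
Event 11 (EXEC): [IRQ1] PC=1: INC 2 -> ACC=-3
Event 12 (INT 0): INT 0 arrives: push (IRQ1, PC=2), enter IRQ0 at PC=0 (depth now 2)
Event 13 (EXEC): [IRQ0] PC=0: DEC 1 -> ACC=-4
Event 14 (EXEC): [IRQ0] PC=1: IRET -> resume IRQ1 at PC=2 (depth now 1)
Event 15 (EXEC): [IRQ1] PC=2: INC 1 -> ACC=-3
Event 16 (EXEC): [IRQ1] PC=3: IRET -> resume MAIN at PC=3 (depth now 0)
Event 17 (INT 0): INT 0 arrives: push (MAIN, PC=3), enter IRQ0 at PC=0 (depth now 1)
Event 18 (INT 1): INT 1 arrives: push (IRQ0, PC=0), enter IRQ1 at PC=0 (depth now 2)
Event 19 (EXEC): [IRQ1] PC=0: INC 2 -> ACC=-1
Event 20 (EXEC): [IRQ1] PC=1: INC 2 -> ACC=1
Event 21 (EXEC): [IRQ1] PC=2: INC 1 -> ACC=2
Event 22 (EXEC): [IRQ1] PC=3: IRET -> resume IRQ0 at PC=0 (depth now 1)
Event 23 (EXEC): [IRQ0] PC=0: DEC 1 -> ACC=1
Event 24 (EXEC): [IRQ0] PC=1: IRET -> resume MAIN at PC=3 (depth now 0)
Event 25 (INT 0): INT 0 arrives: push (MAIN, PC=3), enter IRQ0 at PC=0 (depth now 1)
Event 26 (EXEC): [IRQ0] PC=0: DEC 1 -> ACC=0
Event 27 (EXEC): [IRQ0] PC=1: IRET -> resume MAIN at PC=3 (depth now 0)
Event 28 (EXEC): [MAIN] PC=3: INC 4 -> ACC=4
Event 29 (EXEC): [MAIN] PC=4: INC 3 -> ACC=7
Event 30 (EXEC): [MAIN] PC=5: HALT

Answer: 7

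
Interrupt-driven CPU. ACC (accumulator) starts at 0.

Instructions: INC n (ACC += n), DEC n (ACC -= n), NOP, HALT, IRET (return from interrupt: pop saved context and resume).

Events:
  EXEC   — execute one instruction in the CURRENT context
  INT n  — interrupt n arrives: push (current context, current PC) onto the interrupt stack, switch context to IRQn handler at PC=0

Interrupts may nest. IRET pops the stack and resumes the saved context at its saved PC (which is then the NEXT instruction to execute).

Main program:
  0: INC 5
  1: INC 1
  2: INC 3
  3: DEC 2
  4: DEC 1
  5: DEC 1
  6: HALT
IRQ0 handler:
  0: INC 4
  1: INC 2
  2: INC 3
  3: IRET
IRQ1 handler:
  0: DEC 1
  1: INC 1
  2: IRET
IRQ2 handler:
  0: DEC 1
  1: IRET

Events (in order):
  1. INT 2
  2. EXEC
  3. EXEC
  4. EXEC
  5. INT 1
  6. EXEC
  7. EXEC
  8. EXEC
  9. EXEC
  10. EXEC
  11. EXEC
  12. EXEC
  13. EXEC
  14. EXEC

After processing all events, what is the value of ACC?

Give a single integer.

Answer: 4

Derivation:
Event 1 (INT 2): INT 2 arrives: push (MAIN, PC=0), enter IRQ2 at PC=0 (depth now 1)
Event 2 (EXEC): [IRQ2] PC=0: DEC 1 -> ACC=-1
Event 3 (EXEC): [IRQ2] PC=1: IRET -> resume MAIN at PC=0 (depth now 0)
Event 4 (EXEC): [MAIN] PC=0: INC 5 -> ACC=4
Event 5 (INT 1): INT 1 arrives: push (MAIN, PC=1), enter IRQ1 at PC=0 (depth now 1)
Event 6 (EXEC): [IRQ1] PC=0: DEC 1 -> ACC=3
Event 7 (EXEC): [IRQ1] PC=1: INC 1 -> ACC=4
Event 8 (EXEC): [IRQ1] PC=2: IRET -> resume MAIN at PC=1 (depth now 0)
Event 9 (EXEC): [MAIN] PC=1: INC 1 -> ACC=5
Event 10 (EXEC): [MAIN] PC=2: INC 3 -> ACC=8
Event 11 (EXEC): [MAIN] PC=3: DEC 2 -> ACC=6
Event 12 (EXEC): [MAIN] PC=4: DEC 1 -> ACC=5
Event 13 (EXEC): [MAIN] PC=5: DEC 1 -> ACC=4
Event 14 (EXEC): [MAIN] PC=6: HALT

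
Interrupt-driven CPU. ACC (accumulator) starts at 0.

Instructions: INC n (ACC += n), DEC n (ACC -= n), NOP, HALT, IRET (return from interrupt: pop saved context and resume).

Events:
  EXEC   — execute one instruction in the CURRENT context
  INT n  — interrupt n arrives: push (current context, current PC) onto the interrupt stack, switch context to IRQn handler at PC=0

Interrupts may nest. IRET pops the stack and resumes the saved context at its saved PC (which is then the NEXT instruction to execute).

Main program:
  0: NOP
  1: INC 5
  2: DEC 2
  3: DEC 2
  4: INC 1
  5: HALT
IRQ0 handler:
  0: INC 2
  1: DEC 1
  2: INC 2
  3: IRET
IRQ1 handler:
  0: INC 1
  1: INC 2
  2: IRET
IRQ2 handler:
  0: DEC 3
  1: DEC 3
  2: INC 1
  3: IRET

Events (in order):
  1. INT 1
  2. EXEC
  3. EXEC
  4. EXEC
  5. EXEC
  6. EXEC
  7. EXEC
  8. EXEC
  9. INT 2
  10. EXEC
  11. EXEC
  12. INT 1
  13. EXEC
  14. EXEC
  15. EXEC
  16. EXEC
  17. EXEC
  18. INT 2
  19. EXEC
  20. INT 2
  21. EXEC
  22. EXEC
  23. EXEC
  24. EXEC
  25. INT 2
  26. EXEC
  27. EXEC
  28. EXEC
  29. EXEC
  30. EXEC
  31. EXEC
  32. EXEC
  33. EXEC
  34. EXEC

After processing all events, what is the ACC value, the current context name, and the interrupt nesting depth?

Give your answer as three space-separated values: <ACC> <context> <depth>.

Answer: -12 MAIN 0

Derivation:
Event 1 (INT 1): INT 1 arrives: push (MAIN, PC=0), enter IRQ1 at PC=0 (depth now 1)
Event 2 (EXEC): [IRQ1] PC=0: INC 1 -> ACC=1
Event 3 (EXEC): [IRQ1] PC=1: INC 2 -> ACC=3
Event 4 (EXEC): [IRQ1] PC=2: IRET -> resume MAIN at PC=0 (depth now 0)
Event 5 (EXEC): [MAIN] PC=0: NOP
Event 6 (EXEC): [MAIN] PC=1: INC 5 -> ACC=8
Event 7 (EXEC): [MAIN] PC=2: DEC 2 -> ACC=6
Event 8 (EXEC): [MAIN] PC=3: DEC 2 -> ACC=4
Event 9 (INT 2): INT 2 arrives: push (MAIN, PC=4), enter IRQ2 at PC=0 (depth now 1)
Event 10 (EXEC): [IRQ2] PC=0: DEC 3 -> ACC=1
Event 11 (EXEC): [IRQ2] PC=1: DEC 3 -> ACC=-2
Event 12 (INT 1): INT 1 arrives: push (IRQ2, PC=2), enter IRQ1 at PC=0 (depth now 2)
Event 13 (EXEC): [IRQ1] PC=0: INC 1 -> ACC=-1
Event 14 (EXEC): [IRQ1] PC=1: INC 2 -> ACC=1
Event 15 (EXEC): [IRQ1] PC=2: IRET -> resume IRQ2 at PC=2 (depth now 1)
Event 16 (EXEC): [IRQ2] PC=2: INC 1 -> ACC=2
Event 17 (EXEC): [IRQ2] PC=3: IRET -> resume MAIN at PC=4 (depth now 0)
Event 18 (INT 2): INT 2 arrives: push (MAIN, PC=4), enter IRQ2 at PC=0 (depth now 1)
Event 19 (EXEC): [IRQ2] PC=0: DEC 3 -> ACC=-1
Event 20 (INT 2): INT 2 arrives: push (IRQ2, PC=1), enter IRQ2 at PC=0 (depth now 2)
Event 21 (EXEC): [IRQ2] PC=0: DEC 3 -> ACC=-4
Event 22 (EXEC): [IRQ2] PC=1: DEC 3 -> ACC=-7
Event 23 (EXEC): [IRQ2] PC=2: INC 1 -> ACC=-6
Event 24 (EXEC): [IRQ2] PC=3: IRET -> resume IRQ2 at PC=1 (depth now 1)
Event 25 (INT 2): INT 2 arrives: push (IRQ2, PC=1), enter IRQ2 at PC=0 (depth now 2)
Event 26 (EXEC): [IRQ2] PC=0: DEC 3 -> ACC=-9
Event 27 (EXEC): [IRQ2] PC=1: DEC 3 -> ACC=-12
Event 28 (EXEC): [IRQ2] PC=2: INC 1 -> ACC=-11
Event 29 (EXEC): [IRQ2] PC=3: IRET -> resume IRQ2 at PC=1 (depth now 1)
Event 30 (EXEC): [IRQ2] PC=1: DEC 3 -> ACC=-14
Event 31 (EXEC): [IRQ2] PC=2: INC 1 -> ACC=-13
Event 32 (EXEC): [IRQ2] PC=3: IRET -> resume MAIN at PC=4 (depth now 0)
Event 33 (EXEC): [MAIN] PC=4: INC 1 -> ACC=-12
Event 34 (EXEC): [MAIN] PC=5: HALT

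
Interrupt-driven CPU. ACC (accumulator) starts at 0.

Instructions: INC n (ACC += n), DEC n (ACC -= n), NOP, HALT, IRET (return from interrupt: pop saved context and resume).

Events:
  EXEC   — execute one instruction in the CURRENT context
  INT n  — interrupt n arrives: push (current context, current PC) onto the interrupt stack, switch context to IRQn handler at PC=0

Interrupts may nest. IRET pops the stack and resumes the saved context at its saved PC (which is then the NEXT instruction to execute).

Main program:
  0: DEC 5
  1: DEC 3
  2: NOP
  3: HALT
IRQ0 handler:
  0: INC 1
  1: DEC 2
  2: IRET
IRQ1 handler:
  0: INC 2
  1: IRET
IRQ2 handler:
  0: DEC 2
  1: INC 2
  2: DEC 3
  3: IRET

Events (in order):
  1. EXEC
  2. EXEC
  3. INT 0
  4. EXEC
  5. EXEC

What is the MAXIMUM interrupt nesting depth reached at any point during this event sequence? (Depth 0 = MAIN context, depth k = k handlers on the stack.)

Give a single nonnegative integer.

Event 1 (EXEC): [MAIN] PC=0: DEC 5 -> ACC=-5 [depth=0]
Event 2 (EXEC): [MAIN] PC=1: DEC 3 -> ACC=-8 [depth=0]
Event 3 (INT 0): INT 0 arrives: push (MAIN, PC=2), enter IRQ0 at PC=0 (depth now 1) [depth=1]
Event 4 (EXEC): [IRQ0] PC=0: INC 1 -> ACC=-7 [depth=1]
Event 5 (EXEC): [IRQ0] PC=1: DEC 2 -> ACC=-9 [depth=1]
Max depth observed: 1

Answer: 1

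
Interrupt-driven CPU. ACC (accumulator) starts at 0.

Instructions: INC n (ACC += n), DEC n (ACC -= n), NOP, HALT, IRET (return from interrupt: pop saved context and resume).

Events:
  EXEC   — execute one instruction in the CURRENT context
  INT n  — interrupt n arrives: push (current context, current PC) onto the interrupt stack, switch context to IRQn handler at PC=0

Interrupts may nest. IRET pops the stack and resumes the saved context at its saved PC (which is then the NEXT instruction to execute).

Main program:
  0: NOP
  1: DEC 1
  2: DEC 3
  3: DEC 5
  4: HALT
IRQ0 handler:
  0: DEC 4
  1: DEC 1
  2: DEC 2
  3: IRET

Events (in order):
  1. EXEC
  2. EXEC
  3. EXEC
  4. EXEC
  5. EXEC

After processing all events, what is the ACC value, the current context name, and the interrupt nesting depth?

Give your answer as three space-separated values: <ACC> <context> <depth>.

Event 1 (EXEC): [MAIN] PC=0: NOP
Event 2 (EXEC): [MAIN] PC=1: DEC 1 -> ACC=-1
Event 3 (EXEC): [MAIN] PC=2: DEC 3 -> ACC=-4
Event 4 (EXEC): [MAIN] PC=3: DEC 5 -> ACC=-9
Event 5 (EXEC): [MAIN] PC=4: HALT

Answer: -9 MAIN 0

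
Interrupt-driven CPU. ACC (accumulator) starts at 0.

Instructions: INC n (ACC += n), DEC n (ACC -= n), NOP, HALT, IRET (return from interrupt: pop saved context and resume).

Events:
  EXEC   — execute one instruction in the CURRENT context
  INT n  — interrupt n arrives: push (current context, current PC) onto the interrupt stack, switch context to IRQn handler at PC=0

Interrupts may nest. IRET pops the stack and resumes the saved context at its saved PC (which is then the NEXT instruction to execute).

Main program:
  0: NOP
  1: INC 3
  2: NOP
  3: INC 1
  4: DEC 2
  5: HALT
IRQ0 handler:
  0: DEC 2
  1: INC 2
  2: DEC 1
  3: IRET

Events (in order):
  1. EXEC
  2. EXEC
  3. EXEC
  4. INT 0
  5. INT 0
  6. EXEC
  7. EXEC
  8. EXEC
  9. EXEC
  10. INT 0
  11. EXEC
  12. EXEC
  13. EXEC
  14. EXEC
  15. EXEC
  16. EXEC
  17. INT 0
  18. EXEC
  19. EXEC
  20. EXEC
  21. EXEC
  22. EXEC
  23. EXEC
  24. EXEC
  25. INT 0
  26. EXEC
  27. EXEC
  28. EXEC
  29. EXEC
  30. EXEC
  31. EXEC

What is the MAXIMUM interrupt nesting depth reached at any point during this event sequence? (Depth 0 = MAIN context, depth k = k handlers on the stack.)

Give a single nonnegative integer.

Answer: 2

Derivation:
Event 1 (EXEC): [MAIN] PC=0: NOP [depth=0]
Event 2 (EXEC): [MAIN] PC=1: INC 3 -> ACC=3 [depth=0]
Event 3 (EXEC): [MAIN] PC=2: NOP [depth=0]
Event 4 (INT 0): INT 0 arrives: push (MAIN, PC=3), enter IRQ0 at PC=0 (depth now 1) [depth=1]
Event 5 (INT 0): INT 0 arrives: push (IRQ0, PC=0), enter IRQ0 at PC=0 (depth now 2) [depth=2]
Event 6 (EXEC): [IRQ0] PC=0: DEC 2 -> ACC=1 [depth=2]
Event 7 (EXEC): [IRQ0] PC=1: INC 2 -> ACC=3 [depth=2]
Event 8 (EXEC): [IRQ0] PC=2: DEC 1 -> ACC=2 [depth=2]
Event 9 (EXEC): [IRQ0] PC=3: IRET -> resume IRQ0 at PC=0 (depth now 1) [depth=1]
Event 10 (INT 0): INT 0 arrives: push (IRQ0, PC=0), enter IRQ0 at PC=0 (depth now 2) [depth=2]
Event 11 (EXEC): [IRQ0] PC=0: DEC 2 -> ACC=0 [depth=2]
Event 12 (EXEC): [IRQ0] PC=1: INC 2 -> ACC=2 [depth=2]
Event 13 (EXEC): [IRQ0] PC=2: DEC 1 -> ACC=1 [depth=2]
Event 14 (EXEC): [IRQ0] PC=3: IRET -> resume IRQ0 at PC=0 (depth now 1) [depth=1]
Event 15 (EXEC): [IRQ0] PC=0: DEC 2 -> ACC=-1 [depth=1]
Event 16 (EXEC): [IRQ0] PC=1: INC 2 -> ACC=1 [depth=1]
Event 17 (INT 0): INT 0 arrives: push (IRQ0, PC=2), enter IRQ0 at PC=0 (depth now 2) [depth=2]
Event 18 (EXEC): [IRQ0] PC=0: DEC 2 -> ACC=-1 [depth=2]
Event 19 (EXEC): [IRQ0] PC=1: INC 2 -> ACC=1 [depth=2]
Event 20 (EXEC): [IRQ0] PC=2: DEC 1 -> ACC=0 [depth=2]
Event 21 (EXEC): [IRQ0] PC=3: IRET -> resume IRQ0 at PC=2 (depth now 1) [depth=1]
Event 22 (EXEC): [IRQ0] PC=2: DEC 1 -> ACC=-1 [depth=1]
Event 23 (EXEC): [IRQ0] PC=3: IRET -> resume MAIN at PC=3 (depth now 0) [depth=0]
Event 24 (EXEC): [MAIN] PC=3: INC 1 -> ACC=0 [depth=0]
Event 25 (INT 0): INT 0 arrives: push (MAIN, PC=4), enter IRQ0 at PC=0 (depth now 1) [depth=1]
Event 26 (EXEC): [IRQ0] PC=0: DEC 2 -> ACC=-2 [depth=1]
Event 27 (EXEC): [IRQ0] PC=1: INC 2 -> ACC=0 [depth=1]
Event 28 (EXEC): [IRQ0] PC=2: DEC 1 -> ACC=-1 [depth=1]
Event 29 (EXEC): [IRQ0] PC=3: IRET -> resume MAIN at PC=4 (depth now 0) [depth=0]
Event 30 (EXEC): [MAIN] PC=4: DEC 2 -> ACC=-3 [depth=0]
Event 31 (EXEC): [MAIN] PC=5: HALT [depth=0]
Max depth observed: 2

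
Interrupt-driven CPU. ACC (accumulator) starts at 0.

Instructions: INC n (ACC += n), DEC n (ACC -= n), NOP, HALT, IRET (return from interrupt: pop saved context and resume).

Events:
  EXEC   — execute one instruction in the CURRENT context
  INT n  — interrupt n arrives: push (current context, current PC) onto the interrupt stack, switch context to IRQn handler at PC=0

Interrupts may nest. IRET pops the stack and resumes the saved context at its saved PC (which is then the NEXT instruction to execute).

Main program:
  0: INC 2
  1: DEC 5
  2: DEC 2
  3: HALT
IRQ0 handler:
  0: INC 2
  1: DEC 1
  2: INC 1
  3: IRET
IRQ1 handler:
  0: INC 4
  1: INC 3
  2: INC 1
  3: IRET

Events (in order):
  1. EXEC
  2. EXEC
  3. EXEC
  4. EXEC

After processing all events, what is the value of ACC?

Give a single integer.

Answer: -5

Derivation:
Event 1 (EXEC): [MAIN] PC=0: INC 2 -> ACC=2
Event 2 (EXEC): [MAIN] PC=1: DEC 5 -> ACC=-3
Event 3 (EXEC): [MAIN] PC=2: DEC 2 -> ACC=-5
Event 4 (EXEC): [MAIN] PC=3: HALT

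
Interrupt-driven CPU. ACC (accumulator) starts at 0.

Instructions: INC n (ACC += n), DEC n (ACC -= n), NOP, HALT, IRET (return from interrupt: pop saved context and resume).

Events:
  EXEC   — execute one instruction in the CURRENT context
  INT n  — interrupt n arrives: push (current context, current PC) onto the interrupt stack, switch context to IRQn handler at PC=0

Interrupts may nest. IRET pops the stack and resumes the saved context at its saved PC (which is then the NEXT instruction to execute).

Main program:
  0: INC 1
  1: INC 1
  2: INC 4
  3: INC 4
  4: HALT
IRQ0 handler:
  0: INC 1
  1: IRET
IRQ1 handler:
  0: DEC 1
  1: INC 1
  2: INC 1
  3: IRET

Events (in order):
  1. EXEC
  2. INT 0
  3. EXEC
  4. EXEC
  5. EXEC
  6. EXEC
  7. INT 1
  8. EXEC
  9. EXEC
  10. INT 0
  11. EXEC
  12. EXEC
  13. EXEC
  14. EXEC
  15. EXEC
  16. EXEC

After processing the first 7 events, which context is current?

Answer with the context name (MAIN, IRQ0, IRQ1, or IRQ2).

Event 1 (EXEC): [MAIN] PC=0: INC 1 -> ACC=1
Event 2 (INT 0): INT 0 arrives: push (MAIN, PC=1), enter IRQ0 at PC=0 (depth now 1)
Event 3 (EXEC): [IRQ0] PC=0: INC 1 -> ACC=2
Event 4 (EXEC): [IRQ0] PC=1: IRET -> resume MAIN at PC=1 (depth now 0)
Event 5 (EXEC): [MAIN] PC=1: INC 1 -> ACC=3
Event 6 (EXEC): [MAIN] PC=2: INC 4 -> ACC=7
Event 7 (INT 1): INT 1 arrives: push (MAIN, PC=3), enter IRQ1 at PC=0 (depth now 1)

Answer: IRQ1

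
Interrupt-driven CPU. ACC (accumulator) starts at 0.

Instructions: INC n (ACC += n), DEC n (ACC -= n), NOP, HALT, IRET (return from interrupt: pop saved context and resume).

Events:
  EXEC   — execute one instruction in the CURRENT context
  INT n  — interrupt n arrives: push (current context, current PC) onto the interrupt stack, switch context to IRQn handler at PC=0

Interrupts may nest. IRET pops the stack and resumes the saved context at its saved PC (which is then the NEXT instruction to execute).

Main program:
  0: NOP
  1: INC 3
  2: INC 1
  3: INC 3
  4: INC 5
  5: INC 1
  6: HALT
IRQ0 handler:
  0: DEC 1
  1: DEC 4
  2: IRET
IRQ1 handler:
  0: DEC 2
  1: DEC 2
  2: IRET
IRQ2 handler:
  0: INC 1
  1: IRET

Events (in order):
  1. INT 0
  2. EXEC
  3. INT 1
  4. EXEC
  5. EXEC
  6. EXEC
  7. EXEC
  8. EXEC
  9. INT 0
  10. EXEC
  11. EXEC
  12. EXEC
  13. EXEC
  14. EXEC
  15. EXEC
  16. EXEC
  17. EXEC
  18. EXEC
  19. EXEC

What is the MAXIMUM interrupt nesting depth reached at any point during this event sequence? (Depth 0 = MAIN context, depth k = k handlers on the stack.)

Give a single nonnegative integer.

Event 1 (INT 0): INT 0 arrives: push (MAIN, PC=0), enter IRQ0 at PC=0 (depth now 1) [depth=1]
Event 2 (EXEC): [IRQ0] PC=0: DEC 1 -> ACC=-1 [depth=1]
Event 3 (INT 1): INT 1 arrives: push (IRQ0, PC=1), enter IRQ1 at PC=0 (depth now 2) [depth=2]
Event 4 (EXEC): [IRQ1] PC=0: DEC 2 -> ACC=-3 [depth=2]
Event 5 (EXEC): [IRQ1] PC=1: DEC 2 -> ACC=-5 [depth=2]
Event 6 (EXEC): [IRQ1] PC=2: IRET -> resume IRQ0 at PC=1 (depth now 1) [depth=1]
Event 7 (EXEC): [IRQ0] PC=1: DEC 4 -> ACC=-9 [depth=1]
Event 8 (EXEC): [IRQ0] PC=2: IRET -> resume MAIN at PC=0 (depth now 0) [depth=0]
Event 9 (INT 0): INT 0 arrives: push (MAIN, PC=0), enter IRQ0 at PC=0 (depth now 1) [depth=1]
Event 10 (EXEC): [IRQ0] PC=0: DEC 1 -> ACC=-10 [depth=1]
Event 11 (EXEC): [IRQ0] PC=1: DEC 4 -> ACC=-14 [depth=1]
Event 12 (EXEC): [IRQ0] PC=2: IRET -> resume MAIN at PC=0 (depth now 0) [depth=0]
Event 13 (EXEC): [MAIN] PC=0: NOP [depth=0]
Event 14 (EXEC): [MAIN] PC=1: INC 3 -> ACC=-11 [depth=0]
Event 15 (EXEC): [MAIN] PC=2: INC 1 -> ACC=-10 [depth=0]
Event 16 (EXEC): [MAIN] PC=3: INC 3 -> ACC=-7 [depth=0]
Event 17 (EXEC): [MAIN] PC=4: INC 5 -> ACC=-2 [depth=0]
Event 18 (EXEC): [MAIN] PC=5: INC 1 -> ACC=-1 [depth=0]
Event 19 (EXEC): [MAIN] PC=6: HALT [depth=0]
Max depth observed: 2

Answer: 2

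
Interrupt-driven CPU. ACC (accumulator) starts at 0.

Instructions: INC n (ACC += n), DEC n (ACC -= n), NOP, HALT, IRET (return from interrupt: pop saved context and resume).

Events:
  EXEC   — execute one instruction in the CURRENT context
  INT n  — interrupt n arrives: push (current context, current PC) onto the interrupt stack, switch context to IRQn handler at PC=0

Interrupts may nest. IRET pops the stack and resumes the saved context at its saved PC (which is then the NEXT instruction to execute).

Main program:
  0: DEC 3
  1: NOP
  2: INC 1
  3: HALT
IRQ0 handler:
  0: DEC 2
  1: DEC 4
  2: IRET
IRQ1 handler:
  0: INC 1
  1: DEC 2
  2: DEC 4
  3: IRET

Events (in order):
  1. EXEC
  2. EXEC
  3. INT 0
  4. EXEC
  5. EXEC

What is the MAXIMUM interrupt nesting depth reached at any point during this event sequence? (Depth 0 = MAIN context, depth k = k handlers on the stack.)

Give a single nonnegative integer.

Answer: 1

Derivation:
Event 1 (EXEC): [MAIN] PC=0: DEC 3 -> ACC=-3 [depth=0]
Event 2 (EXEC): [MAIN] PC=1: NOP [depth=0]
Event 3 (INT 0): INT 0 arrives: push (MAIN, PC=2), enter IRQ0 at PC=0 (depth now 1) [depth=1]
Event 4 (EXEC): [IRQ0] PC=0: DEC 2 -> ACC=-5 [depth=1]
Event 5 (EXEC): [IRQ0] PC=1: DEC 4 -> ACC=-9 [depth=1]
Max depth observed: 1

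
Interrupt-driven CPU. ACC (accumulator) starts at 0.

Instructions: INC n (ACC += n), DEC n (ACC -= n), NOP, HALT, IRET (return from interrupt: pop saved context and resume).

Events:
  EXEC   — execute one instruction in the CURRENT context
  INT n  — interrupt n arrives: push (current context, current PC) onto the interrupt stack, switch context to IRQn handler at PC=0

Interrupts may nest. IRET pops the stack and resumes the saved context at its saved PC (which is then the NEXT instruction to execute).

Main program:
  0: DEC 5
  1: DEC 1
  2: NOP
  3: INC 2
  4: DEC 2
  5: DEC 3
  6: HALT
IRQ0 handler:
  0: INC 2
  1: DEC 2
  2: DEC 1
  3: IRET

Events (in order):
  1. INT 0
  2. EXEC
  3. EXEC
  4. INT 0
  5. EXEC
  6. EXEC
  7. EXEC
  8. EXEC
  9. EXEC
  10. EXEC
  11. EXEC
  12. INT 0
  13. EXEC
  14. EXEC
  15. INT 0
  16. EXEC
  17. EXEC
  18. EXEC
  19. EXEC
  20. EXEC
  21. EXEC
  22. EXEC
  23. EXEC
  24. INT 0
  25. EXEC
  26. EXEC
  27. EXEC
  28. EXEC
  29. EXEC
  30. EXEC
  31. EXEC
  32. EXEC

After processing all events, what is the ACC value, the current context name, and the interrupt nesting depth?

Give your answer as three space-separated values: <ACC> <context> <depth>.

Answer: -14 MAIN 0

Derivation:
Event 1 (INT 0): INT 0 arrives: push (MAIN, PC=0), enter IRQ0 at PC=0 (depth now 1)
Event 2 (EXEC): [IRQ0] PC=0: INC 2 -> ACC=2
Event 3 (EXEC): [IRQ0] PC=1: DEC 2 -> ACC=0
Event 4 (INT 0): INT 0 arrives: push (IRQ0, PC=2), enter IRQ0 at PC=0 (depth now 2)
Event 5 (EXEC): [IRQ0] PC=0: INC 2 -> ACC=2
Event 6 (EXEC): [IRQ0] PC=1: DEC 2 -> ACC=0
Event 7 (EXEC): [IRQ0] PC=2: DEC 1 -> ACC=-1
Event 8 (EXEC): [IRQ0] PC=3: IRET -> resume IRQ0 at PC=2 (depth now 1)
Event 9 (EXEC): [IRQ0] PC=2: DEC 1 -> ACC=-2
Event 10 (EXEC): [IRQ0] PC=3: IRET -> resume MAIN at PC=0 (depth now 0)
Event 11 (EXEC): [MAIN] PC=0: DEC 5 -> ACC=-7
Event 12 (INT 0): INT 0 arrives: push (MAIN, PC=1), enter IRQ0 at PC=0 (depth now 1)
Event 13 (EXEC): [IRQ0] PC=0: INC 2 -> ACC=-5
Event 14 (EXEC): [IRQ0] PC=1: DEC 2 -> ACC=-7
Event 15 (INT 0): INT 0 arrives: push (IRQ0, PC=2), enter IRQ0 at PC=0 (depth now 2)
Event 16 (EXEC): [IRQ0] PC=0: INC 2 -> ACC=-5
Event 17 (EXEC): [IRQ0] PC=1: DEC 2 -> ACC=-7
Event 18 (EXEC): [IRQ0] PC=2: DEC 1 -> ACC=-8
Event 19 (EXEC): [IRQ0] PC=3: IRET -> resume IRQ0 at PC=2 (depth now 1)
Event 20 (EXEC): [IRQ0] PC=2: DEC 1 -> ACC=-9
Event 21 (EXEC): [IRQ0] PC=3: IRET -> resume MAIN at PC=1 (depth now 0)
Event 22 (EXEC): [MAIN] PC=1: DEC 1 -> ACC=-10
Event 23 (EXEC): [MAIN] PC=2: NOP
Event 24 (INT 0): INT 0 arrives: push (MAIN, PC=3), enter IRQ0 at PC=0 (depth now 1)
Event 25 (EXEC): [IRQ0] PC=0: INC 2 -> ACC=-8
Event 26 (EXEC): [IRQ0] PC=1: DEC 2 -> ACC=-10
Event 27 (EXEC): [IRQ0] PC=2: DEC 1 -> ACC=-11
Event 28 (EXEC): [IRQ0] PC=3: IRET -> resume MAIN at PC=3 (depth now 0)
Event 29 (EXEC): [MAIN] PC=3: INC 2 -> ACC=-9
Event 30 (EXEC): [MAIN] PC=4: DEC 2 -> ACC=-11
Event 31 (EXEC): [MAIN] PC=5: DEC 3 -> ACC=-14
Event 32 (EXEC): [MAIN] PC=6: HALT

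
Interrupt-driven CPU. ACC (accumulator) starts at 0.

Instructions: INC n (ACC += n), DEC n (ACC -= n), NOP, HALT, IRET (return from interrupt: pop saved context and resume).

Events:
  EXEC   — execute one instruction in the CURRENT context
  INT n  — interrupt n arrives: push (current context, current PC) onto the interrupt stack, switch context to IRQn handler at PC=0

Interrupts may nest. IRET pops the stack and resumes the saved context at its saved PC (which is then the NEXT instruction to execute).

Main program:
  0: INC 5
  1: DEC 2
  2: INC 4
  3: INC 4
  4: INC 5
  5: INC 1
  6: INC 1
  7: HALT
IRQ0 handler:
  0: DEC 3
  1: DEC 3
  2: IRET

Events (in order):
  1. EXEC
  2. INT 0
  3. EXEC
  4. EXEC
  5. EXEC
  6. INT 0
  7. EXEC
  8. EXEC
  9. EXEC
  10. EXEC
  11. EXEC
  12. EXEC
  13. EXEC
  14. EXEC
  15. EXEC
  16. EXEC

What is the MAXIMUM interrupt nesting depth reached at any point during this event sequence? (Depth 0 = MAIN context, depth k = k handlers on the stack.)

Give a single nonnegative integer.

Event 1 (EXEC): [MAIN] PC=0: INC 5 -> ACC=5 [depth=0]
Event 2 (INT 0): INT 0 arrives: push (MAIN, PC=1), enter IRQ0 at PC=0 (depth now 1) [depth=1]
Event 3 (EXEC): [IRQ0] PC=0: DEC 3 -> ACC=2 [depth=1]
Event 4 (EXEC): [IRQ0] PC=1: DEC 3 -> ACC=-1 [depth=1]
Event 5 (EXEC): [IRQ0] PC=2: IRET -> resume MAIN at PC=1 (depth now 0) [depth=0]
Event 6 (INT 0): INT 0 arrives: push (MAIN, PC=1), enter IRQ0 at PC=0 (depth now 1) [depth=1]
Event 7 (EXEC): [IRQ0] PC=0: DEC 3 -> ACC=-4 [depth=1]
Event 8 (EXEC): [IRQ0] PC=1: DEC 3 -> ACC=-7 [depth=1]
Event 9 (EXEC): [IRQ0] PC=2: IRET -> resume MAIN at PC=1 (depth now 0) [depth=0]
Event 10 (EXEC): [MAIN] PC=1: DEC 2 -> ACC=-9 [depth=0]
Event 11 (EXEC): [MAIN] PC=2: INC 4 -> ACC=-5 [depth=0]
Event 12 (EXEC): [MAIN] PC=3: INC 4 -> ACC=-1 [depth=0]
Event 13 (EXEC): [MAIN] PC=4: INC 5 -> ACC=4 [depth=0]
Event 14 (EXEC): [MAIN] PC=5: INC 1 -> ACC=5 [depth=0]
Event 15 (EXEC): [MAIN] PC=6: INC 1 -> ACC=6 [depth=0]
Event 16 (EXEC): [MAIN] PC=7: HALT [depth=0]
Max depth observed: 1

Answer: 1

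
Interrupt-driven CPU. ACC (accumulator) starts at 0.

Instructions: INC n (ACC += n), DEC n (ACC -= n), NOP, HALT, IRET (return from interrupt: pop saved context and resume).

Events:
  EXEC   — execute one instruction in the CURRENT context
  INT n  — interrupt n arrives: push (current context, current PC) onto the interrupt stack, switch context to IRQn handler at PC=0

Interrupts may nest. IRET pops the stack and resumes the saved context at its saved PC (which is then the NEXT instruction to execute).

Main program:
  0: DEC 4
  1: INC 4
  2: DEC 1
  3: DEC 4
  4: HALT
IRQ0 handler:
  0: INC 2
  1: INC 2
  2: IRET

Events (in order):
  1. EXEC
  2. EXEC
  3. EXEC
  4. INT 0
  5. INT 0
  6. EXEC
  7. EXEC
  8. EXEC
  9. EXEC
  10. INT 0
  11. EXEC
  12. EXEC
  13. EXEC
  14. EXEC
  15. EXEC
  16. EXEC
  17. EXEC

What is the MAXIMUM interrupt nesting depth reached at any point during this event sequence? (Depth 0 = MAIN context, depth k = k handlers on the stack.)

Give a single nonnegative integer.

Event 1 (EXEC): [MAIN] PC=0: DEC 4 -> ACC=-4 [depth=0]
Event 2 (EXEC): [MAIN] PC=1: INC 4 -> ACC=0 [depth=0]
Event 3 (EXEC): [MAIN] PC=2: DEC 1 -> ACC=-1 [depth=0]
Event 4 (INT 0): INT 0 arrives: push (MAIN, PC=3), enter IRQ0 at PC=0 (depth now 1) [depth=1]
Event 5 (INT 0): INT 0 arrives: push (IRQ0, PC=0), enter IRQ0 at PC=0 (depth now 2) [depth=2]
Event 6 (EXEC): [IRQ0] PC=0: INC 2 -> ACC=1 [depth=2]
Event 7 (EXEC): [IRQ0] PC=1: INC 2 -> ACC=3 [depth=2]
Event 8 (EXEC): [IRQ0] PC=2: IRET -> resume IRQ0 at PC=0 (depth now 1) [depth=1]
Event 9 (EXEC): [IRQ0] PC=0: INC 2 -> ACC=5 [depth=1]
Event 10 (INT 0): INT 0 arrives: push (IRQ0, PC=1), enter IRQ0 at PC=0 (depth now 2) [depth=2]
Event 11 (EXEC): [IRQ0] PC=0: INC 2 -> ACC=7 [depth=2]
Event 12 (EXEC): [IRQ0] PC=1: INC 2 -> ACC=9 [depth=2]
Event 13 (EXEC): [IRQ0] PC=2: IRET -> resume IRQ0 at PC=1 (depth now 1) [depth=1]
Event 14 (EXEC): [IRQ0] PC=1: INC 2 -> ACC=11 [depth=1]
Event 15 (EXEC): [IRQ0] PC=2: IRET -> resume MAIN at PC=3 (depth now 0) [depth=0]
Event 16 (EXEC): [MAIN] PC=3: DEC 4 -> ACC=7 [depth=0]
Event 17 (EXEC): [MAIN] PC=4: HALT [depth=0]
Max depth observed: 2

Answer: 2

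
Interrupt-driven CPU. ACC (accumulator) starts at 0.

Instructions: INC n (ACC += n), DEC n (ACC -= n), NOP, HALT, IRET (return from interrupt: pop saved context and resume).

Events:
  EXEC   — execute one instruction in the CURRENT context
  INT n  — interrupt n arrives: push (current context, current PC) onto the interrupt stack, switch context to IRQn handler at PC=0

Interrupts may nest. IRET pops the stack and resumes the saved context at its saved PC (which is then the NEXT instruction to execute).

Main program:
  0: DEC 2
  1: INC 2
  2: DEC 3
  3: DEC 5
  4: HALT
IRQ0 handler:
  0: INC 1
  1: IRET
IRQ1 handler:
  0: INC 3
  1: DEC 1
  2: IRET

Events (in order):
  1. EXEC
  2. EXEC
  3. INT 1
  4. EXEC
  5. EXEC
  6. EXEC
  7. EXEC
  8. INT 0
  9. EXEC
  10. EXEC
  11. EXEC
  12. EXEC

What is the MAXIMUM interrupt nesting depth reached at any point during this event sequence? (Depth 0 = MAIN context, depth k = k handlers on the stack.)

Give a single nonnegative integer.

Event 1 (EXEC): [MAIN] PC=0: DEC 2 -> ACC=-2 [depth=0]
Event 2 (EXEC): [MAIN] PC=1: INC 2 -> ACC=0 [depth=0]
Event 3 (INT 1): INT 1 arrives: push (MAIN, PC=2), enter IRQ1 at PC=0 (depth now 1) [depth=1]
Event 4 (EXEC): [IRQ1] PC=0: INC 3 -> ACC=3 [depth=1]
Event 5 (EXEC): [IRQ1] PC=1: DEC 1 -> ACC=2 [depth=1]
Event 6 (EXEC): [IRQ1] PC=2: IRET -> resume MAIN at PC=2 (depth now 0) [depth=0]
Event 7 (EXEC): [MAIN] PC=2: DEC 3 -> ACC=-1 [depth=0]
Event 8 (INT 0): INT 0 arrives: push (MAIN, PC=3), enter IRQ0 at PC=0 (depth now 1) [depth=1]
Event 9 (EXEC): [IRQ0] PC=0: INC 1 -> ACC=0 [depth=1]
Event 10 (EXEC): [IRQ0] PC=1: IRET -> resume MAIN at PC=3 (depth now 0) [depth=0]
Event 11 (EXEC): [MAIN] PC=3: DEC 5 -> ACC=-5 [depth=0]
Event 12 (EXEC): [MAIN] PC=4: HALT [depth=0]
Max depth observed: 1

Answer: 1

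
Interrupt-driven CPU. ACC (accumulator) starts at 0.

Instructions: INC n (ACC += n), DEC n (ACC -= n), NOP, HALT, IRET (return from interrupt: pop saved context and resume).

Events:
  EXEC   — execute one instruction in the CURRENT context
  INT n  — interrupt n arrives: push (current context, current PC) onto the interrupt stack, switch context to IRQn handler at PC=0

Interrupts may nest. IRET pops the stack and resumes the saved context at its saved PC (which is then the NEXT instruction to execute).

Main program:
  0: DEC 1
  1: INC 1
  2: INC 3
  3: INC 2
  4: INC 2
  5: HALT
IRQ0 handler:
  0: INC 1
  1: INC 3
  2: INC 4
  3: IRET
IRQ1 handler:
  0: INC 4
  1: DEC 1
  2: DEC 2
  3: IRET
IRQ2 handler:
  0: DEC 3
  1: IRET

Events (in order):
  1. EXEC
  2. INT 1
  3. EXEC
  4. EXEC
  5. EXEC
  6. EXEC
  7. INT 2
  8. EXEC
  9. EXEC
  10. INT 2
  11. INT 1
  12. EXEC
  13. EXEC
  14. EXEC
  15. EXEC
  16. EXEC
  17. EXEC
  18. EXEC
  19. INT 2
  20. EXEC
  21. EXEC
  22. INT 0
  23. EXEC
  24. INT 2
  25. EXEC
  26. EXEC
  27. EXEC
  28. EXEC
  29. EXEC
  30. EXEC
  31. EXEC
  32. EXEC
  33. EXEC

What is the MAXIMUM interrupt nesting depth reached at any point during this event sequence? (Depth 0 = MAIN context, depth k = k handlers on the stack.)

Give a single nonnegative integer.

Answer: 2

Derivation:
Event 1 (EXEC): [MAIN] PC=0: DEC 1 -> ACC=-1 [depth=0]
Event 2 (INT 1): INT 1 arrives: push (MAIN, PC=1), enter IRQ1 at PC=0 (depth now 1) [depth=1]
Event 3 (EXEC): [IRQ1] PC=0: INC 4 -> ACC=3 [depth=1]
Event 4 (EXEC): [IRQ1] PC=1: DEC 1 -> ACC=2 [depth=1]
Event 5 (EXEC): [IRQ1] PC=2: DEC 2 -> ACC=0 [depth=1]
Event 6 (EXEC): [IRQ1] PC=3: IRET -> resume MAIN at PC=1 (depth now 0) [depth=0]
Event 7 (INT 2): INT 2 arrives: push (MAIN, PC=1), enter IRQ2 at PC=0 (depth now 1) [depth=1]
Event 8 (EXEC): [IRQ2] PC=0: DEC 3 -> ACC=-3 [depth=1]
Event 9 (EXEC): [IRQ2] PC=1: IRET -> resume MAIN at PC=1 (depth now 0) [depth=0]
Event 10 (INT 2): INT 2 arrives: push (MAIN, PC=1), enter IRQ2 at PC=0 (depth now 1) [depth=1]
Event 11 (INT 1): INT 1 arrives: push (IRQ2, PC=0), enter IRQ1 at PC=0 (depth now 2) [depth=2]
Event 12 (EXEC): [IRQ1] PC=0: INC 4 -> ACC=1 [depth=2]
Event 13 (EXEC): [IRQ1] PC=1: DEC 1 -> ACC=0 [depth=2]
Event 14 (EXEC): [IRQ1] PC=2: DEC 2 -> ACC=-2 [depth=2]
Event 15 (EXEC): [IRQ1] PC=3: IRET -> resume IRQ2 at PC=0 (depth now 1) [depth=1]
Event 16 (EXEC): [IRQ2] PC=0: DEC 3 -> ACC=-5 [depth=1]
Event 17 (EXEC): [IRQ2] PC=1: IRET -> resume MAIN at PC=1 (depth now 0) [depth=0]
Event 18 (EXEC): [MAIN] PC=1: INC 1 -> ACC=-4 [depth=0]
Event 19 (INT 2): INT 2 arrives: push (MAIN, PC=2), enter IRQ2 at PC=0 (depth now 1) [depth=1]
Event 20 (EXEC): [IRQ2] PC=0: DEC 3 -> ACC=-7 [depth=1]
Event 21 (EXEC): [IRQ2] PC=1: IRET -> resume MAIN at PC=2 (depth now 0) [depth=0]
Event 22 (INT 0): INT 0 arrives: push (MAIN, PC=2), enter IRQ0 at PC=0 (depth now 1) [depth=1]
Event 23 (EXEC): [IRQ0] PC=0: INC 1 -> ACC=-6 [depth=1]
Event 24 (INT 2): INT 2 arrives: push (IRQ0, PC=1), enter IRQ2 at PC=0 (depth now 2) [depth=2]
Event 25 (EXEC): [IRQ2] PC=0: DEC 3 -> ACC=-9 [depth=2]
Event 26 (EXEC): [IRQ2] PC=1: IRET -> resume IRQ0 at PC=1 (depth now 1) [depth=1]
Event 27 (EXEC): [IRQ0] PC=1: INC 3 -> ACC=-6 [depth=1]
Event 28 (EXEC): [IRQ0] PC=2: INC 4 -> ACC=-2 [depth=1]
Event 29 (EXEC): [IRQ0] PC=3: IRET -> resume MAIN at PC=2 (depth now 0) [depth=0]
Event 30 (EXEC): [MAIN] PC=2: INC 3 -> ACC=1 [depth=0]
Event 31 (EXEC): [MAIN] PC=3: INC 2 -> ACC=3 [depth=0]
Event 32 (EXEC): [MAIN] PC=4: INC 2 -> ACC=5 [depth=0]
Event 33 (EXEC): [MAIN] PC=5: HALT [depth=0]
Max depth observed: 2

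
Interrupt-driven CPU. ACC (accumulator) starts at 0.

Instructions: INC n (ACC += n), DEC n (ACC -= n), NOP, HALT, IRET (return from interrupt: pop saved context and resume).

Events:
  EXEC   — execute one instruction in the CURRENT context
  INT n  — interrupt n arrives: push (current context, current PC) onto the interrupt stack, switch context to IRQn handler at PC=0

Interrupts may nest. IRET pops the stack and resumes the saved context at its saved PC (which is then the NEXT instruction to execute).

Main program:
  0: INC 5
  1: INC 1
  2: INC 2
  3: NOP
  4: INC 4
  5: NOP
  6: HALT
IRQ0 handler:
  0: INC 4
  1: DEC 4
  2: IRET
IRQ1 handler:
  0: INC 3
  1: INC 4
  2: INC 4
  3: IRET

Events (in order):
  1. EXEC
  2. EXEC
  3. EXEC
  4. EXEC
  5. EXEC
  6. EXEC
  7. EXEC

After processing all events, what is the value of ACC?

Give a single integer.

Answer: 12

Derivation:
Event 1 (EXEC): [MAIN] PC=0: INC 5 -> ACC=5
Event 2 (EXEC): [MAIN] PC=1: INC 1 -> ACC=6
Event 3 (EXEC): [MAIN] PC=2: INC 2 -> ACC=8
Event 4 (EXEC): [MAIN] PC=3: NOP
Event 5 (EXEC): [MAIN] PC=4: INC 4 -> ACC=12
Event 6 (EXEC): [MAIN] PC=5: NOP
Event 7 (EXEC): [MAIN] PC=6: HALT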